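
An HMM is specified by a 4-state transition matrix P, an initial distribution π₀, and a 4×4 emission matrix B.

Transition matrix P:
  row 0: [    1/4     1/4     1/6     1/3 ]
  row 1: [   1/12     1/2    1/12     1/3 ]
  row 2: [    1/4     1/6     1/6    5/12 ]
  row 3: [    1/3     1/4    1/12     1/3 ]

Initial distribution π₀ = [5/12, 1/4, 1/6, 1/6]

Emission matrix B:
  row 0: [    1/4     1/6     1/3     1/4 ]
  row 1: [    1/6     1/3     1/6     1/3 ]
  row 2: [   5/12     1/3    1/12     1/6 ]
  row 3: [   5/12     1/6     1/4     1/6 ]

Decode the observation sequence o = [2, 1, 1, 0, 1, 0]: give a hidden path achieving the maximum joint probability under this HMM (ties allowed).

t=0: δ = [1.389e-01, 4.167e-02, 1.389e-02, 4.167e-02]  (obs o_0=2)
t=1: δ = [5.787e-03, 1.157e-02, 7.716e-03, 7.716e-03]  ψ = [0, 0, 0, 0]  (obs o_1=1)
t=2: δ = [4.287e-04, 1.929e-03, 4.287e-04, 6.430e-04]  ψ = [3, 1, 2, 1]  (obs o_2=1)
t=3: δ = [5.358e-05, 1.608e-04, 6.698e-05, 2.679e-04]  ψ = [3, 1, 1, 1]  (obs o_3=0)
t=4: δ = [1.488e-05, 2.679e-05, 7.442e-06, 1.488e-05]  ψ = [3, 1, 3, 3]  (obs o_4=1)
t=5: δ = [1.240e-06, 2.233e-06, 1.034e-06, 3.721e-06]  ψ = [3, 1, 0, 1]  (obs o_5=0)
backtrack: best end state = 3; path = [0, 1, 1, 1, 1, 3]

path = [0, 1, 1, 1, 1, 3]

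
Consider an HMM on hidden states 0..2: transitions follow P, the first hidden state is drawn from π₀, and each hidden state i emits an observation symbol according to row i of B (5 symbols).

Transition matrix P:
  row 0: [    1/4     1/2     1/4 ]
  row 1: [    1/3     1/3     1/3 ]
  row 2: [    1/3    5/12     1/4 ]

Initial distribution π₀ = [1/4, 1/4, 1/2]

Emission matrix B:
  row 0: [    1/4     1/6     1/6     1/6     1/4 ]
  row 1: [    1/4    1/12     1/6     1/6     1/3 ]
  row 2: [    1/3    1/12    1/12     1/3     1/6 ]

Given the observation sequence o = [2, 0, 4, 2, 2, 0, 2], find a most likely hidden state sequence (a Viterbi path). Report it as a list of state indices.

t=0: δ = [4.167e-02, 4.167e-02, 4.167e-02]  (obs o_0=2)
t=1: δ = [3.472e-03, 5.208e-03, 4.630e-03]  ψ = [1, 0, 1]  (obs o_1=0)
t=2: δ = [4.340e-04, 6.430e-04, 2.894e-04]  ψ = [1, 2, 1]  (obs o_2=4)
t=3: δ = [3.572e-05, 3.617e-05, 1.786e-05]  ψ = [1, 0, 1]  (obs o_3=2)
t=4: δ = [2.009e-06, 2.977e-06, 1.005e-06]  ψ = [1, 0, 1]  (obs o_4=2)
t=5: δ = [2.481e-07, 2.512e-07, 3.308e-07]  ψ = [1, 0, 1]  (obs o_5=0)
t=6: δ = [1.838e-08, 2.297e-08, 6.977e-09]  ψ = [2, 2, 1]  (obs o_6=2)
backtrack: best end state = 1; path = [1, 2, 1, 0, 1, 2, 1]

path = [1, 2, 1, 0, 1, 2, 1]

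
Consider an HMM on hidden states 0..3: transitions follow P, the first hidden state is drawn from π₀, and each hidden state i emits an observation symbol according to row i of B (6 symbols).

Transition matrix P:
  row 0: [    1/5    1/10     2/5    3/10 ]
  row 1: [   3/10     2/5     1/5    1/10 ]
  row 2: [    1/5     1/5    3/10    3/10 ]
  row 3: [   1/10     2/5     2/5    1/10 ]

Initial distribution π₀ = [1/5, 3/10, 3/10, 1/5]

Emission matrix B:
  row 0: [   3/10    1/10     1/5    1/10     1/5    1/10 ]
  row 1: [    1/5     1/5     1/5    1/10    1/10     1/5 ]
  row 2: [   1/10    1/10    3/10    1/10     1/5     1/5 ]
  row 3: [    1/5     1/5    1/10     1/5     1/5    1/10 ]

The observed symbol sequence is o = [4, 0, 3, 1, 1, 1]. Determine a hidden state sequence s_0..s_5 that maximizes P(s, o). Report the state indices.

t=0: δ = [4.000e-02, 3.000e-02, 6.000e-02, 4.000e-02]  (obs o_0=4)
t=1: δ = [3.600e-03, 3.200e-03, 1.800e-03, 3.600e-03]  ψ = [2, 3, 2, 2]  (obs o_1=0)
t=2: δ = [9.600e-05, 1.440e-04, 1.440e-04, 2.160e-04]  ψ = [1, 3, 0, 0]  (obs o_2=3)
t=3: δ = [4.320e-06, 1.728e-05, 8.640e-06, 8.640e-06]  ψ = [1, 3, 3, 2]  (obs o_3=1)
t=4: δ = [5.184e-07, 1.382e-06, 3.456e-07, 5.184e-07]  ψ = [1, 1, 1, 2]  (obs o_4=1)
t=5: δ = [4.147e-08, 1.106e-07, 2.765e-08, 3.110e-08]  ψ = [1, 1, 1, 0]  (obs o_5=1)
backtrack: best end state = 1; path = [2, 0, 3, 1, 1, 1]

path = [2, 0, 3, 1, 1, 1]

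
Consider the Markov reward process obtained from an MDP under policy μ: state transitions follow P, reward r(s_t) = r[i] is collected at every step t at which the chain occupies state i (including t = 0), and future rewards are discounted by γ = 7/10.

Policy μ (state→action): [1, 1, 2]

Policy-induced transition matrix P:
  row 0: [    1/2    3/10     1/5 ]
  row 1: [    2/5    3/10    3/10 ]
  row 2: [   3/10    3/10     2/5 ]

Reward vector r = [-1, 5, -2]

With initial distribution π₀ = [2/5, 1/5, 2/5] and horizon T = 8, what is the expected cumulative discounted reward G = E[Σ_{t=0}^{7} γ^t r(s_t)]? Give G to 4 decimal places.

G = 0.8872

t=0: π = [0.4000, 0.2000, 0.4000], E[r] = -0.2000, γ^t·E[r] = -0.200000, running G = -0.200000
t=1: π = [0.4000, 0.3000, 0.3000], E[r] = 0.5000, γ^t·E[r] = 0.350000, running G = 0.150000
t=2: π = [0.4100, 0.3000, 0.2900], E[r] = 0.5100, γ^t·E[r] = 0.249900, running G = 0.399900
t=3: π = [0.4120, 0.3000, 0.2880], E[r] = 0.5120, γ^t·E[r] = 0.175616, running G = 0.575516
t=4: π = [0.4124, 0.3000, 0.2876], E[r] = 0.5124, γ^t·E[r] = 0.123027, running G = 0.698543
t=5: π = [0.4125, 0.3000, 0.2875], E[r] = 0.5125, γ^t·E[r] = 0.086133, running G = 0.784676
t=6: π = [0.4125, 0.3000, 0.2875], E[r] = 0.5125, γ^t·E[r] = 0.060295, running G = 0.844970
t=7: π = [0.4125, 0.3000, 0.2875], E[r] = 0.5125, γ^t·E[r] = 0.042207, running G = 0.887177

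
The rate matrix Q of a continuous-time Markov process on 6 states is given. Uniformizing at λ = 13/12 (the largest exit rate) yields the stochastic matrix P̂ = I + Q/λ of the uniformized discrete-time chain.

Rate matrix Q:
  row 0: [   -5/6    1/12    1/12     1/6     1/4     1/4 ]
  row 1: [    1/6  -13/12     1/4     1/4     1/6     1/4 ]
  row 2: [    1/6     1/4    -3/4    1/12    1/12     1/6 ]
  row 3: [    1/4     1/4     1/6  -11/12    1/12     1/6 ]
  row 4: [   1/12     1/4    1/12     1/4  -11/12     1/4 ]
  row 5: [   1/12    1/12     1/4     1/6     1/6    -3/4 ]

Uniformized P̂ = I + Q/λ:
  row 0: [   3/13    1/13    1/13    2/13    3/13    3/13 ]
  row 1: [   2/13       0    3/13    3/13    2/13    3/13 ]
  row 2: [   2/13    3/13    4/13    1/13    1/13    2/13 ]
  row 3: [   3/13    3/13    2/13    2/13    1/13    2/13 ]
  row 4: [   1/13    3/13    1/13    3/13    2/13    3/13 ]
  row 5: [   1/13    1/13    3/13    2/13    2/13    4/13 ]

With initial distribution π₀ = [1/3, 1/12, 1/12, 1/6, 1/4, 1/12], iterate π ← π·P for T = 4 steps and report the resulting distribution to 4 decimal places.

t=0: π = [0.3333, 0.0833, 0.0833, 0.1667, 0.2500, 0.0833]
t=1: π = [0.1667, 0.1474, 0.1346, 0.1731, 0.1603, 0.2179]
t=2: π = [0.1509, 0.1376, 0.1775, 0.1672, 0.1430, 0.2239]
t=3: π = [0.1501, 0.1414, 0.1864, 0.1618, 0.1389, 0.2215]
t=4: π = [0.1501, 0.1410, 0.1882, 0.1611, 0.1386, 0.2210]

π = [0.1501, 0.1410, 0.1882, 0.1611, 0.1386, 0.2210]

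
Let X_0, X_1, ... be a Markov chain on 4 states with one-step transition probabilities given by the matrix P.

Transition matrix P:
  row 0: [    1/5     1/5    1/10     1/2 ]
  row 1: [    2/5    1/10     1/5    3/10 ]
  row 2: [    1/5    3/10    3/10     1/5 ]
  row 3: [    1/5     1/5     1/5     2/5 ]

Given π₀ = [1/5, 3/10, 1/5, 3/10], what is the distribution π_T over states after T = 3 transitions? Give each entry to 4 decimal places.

t=0: π = [0.2000, 0.3000, 0.2000, 0.3000]
t=1: π = [0.2600, 0.1900, 0.2000, 0.3500]
t=2: π = [0.2380, 0.2010, 0.1940, 0.3670]
t=3: π = [0.2402, 0.1993, 0.1956, 0.3649]

π = [0.2402, 0.1993, 0.1956, 0.3649]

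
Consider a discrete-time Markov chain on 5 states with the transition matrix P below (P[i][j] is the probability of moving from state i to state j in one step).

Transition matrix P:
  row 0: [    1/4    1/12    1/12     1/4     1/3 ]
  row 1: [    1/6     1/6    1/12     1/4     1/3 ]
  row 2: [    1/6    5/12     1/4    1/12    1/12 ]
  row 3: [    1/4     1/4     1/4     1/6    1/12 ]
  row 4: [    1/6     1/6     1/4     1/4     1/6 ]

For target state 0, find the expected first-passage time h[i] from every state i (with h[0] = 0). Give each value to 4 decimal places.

h = [0.0000, 5.4474, 5.5259, 5.0379, 5.4586]

First-step conditioning: h[0] = 0; for i ≠ 0, h[i] = 1 + Σ_k P[i][k]·h[k].
  h[1] = 1 + 1/6·h[1] + 1/12·h[2] + 1/4·h[3] + 1/3·h[4]
  h[2] = 1 + 5/12·h[1] + 1/4·h[2] + 1/12·h[3] + 1/12·h[4]
  h[3] = 1 + 1/4·h[1] + 1/4·h[2] + 1/6·h[3] + 1/12·h[4]
  h[4] = 1 + 1/6·h[1] + 1/4·h[2] + 1/4·h[3] + 1/6·h[4]
Solving the 4×4 linear system over states ≠ 0 gives exactly h = [0, 3884/713, 3940/713, 3592/713, 3892/713] (h[0] = 0 is the target).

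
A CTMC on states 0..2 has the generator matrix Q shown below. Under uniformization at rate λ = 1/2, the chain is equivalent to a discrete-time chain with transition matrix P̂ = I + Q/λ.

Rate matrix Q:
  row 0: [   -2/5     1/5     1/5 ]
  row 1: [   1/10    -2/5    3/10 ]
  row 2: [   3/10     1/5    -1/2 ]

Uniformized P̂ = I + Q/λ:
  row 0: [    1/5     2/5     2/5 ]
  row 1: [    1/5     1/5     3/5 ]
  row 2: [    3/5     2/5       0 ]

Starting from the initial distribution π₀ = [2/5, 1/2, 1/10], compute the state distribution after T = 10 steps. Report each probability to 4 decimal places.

t=0: π = [0.4000, 0.5000, 0.1000]
t=1: π = [0.2400, 0.3000, 0.4600]
t=2: π = [0.3840, 0.3400, 0.2760]
t=3: π = [0.3104, 0.3320, 0.3576]
t=4: π = [0.3430, 0.3336, 0.3234]
t=5: π = [0.3293, 0.3333, 0.3374]
t=6: π = [0.3350, 0.3333, 0.3317]
t=7: π = [0.3327, 0.3333, 0.3340]
t=8: π = [0.3336, 0.3333, 0.3331]
t=9: π = [0.3332, 0.3333, 0.3334]
t=10: π = [0.3334, 0.3333, 0.3333]

π = [0.3334, 0.3333, 0.3333]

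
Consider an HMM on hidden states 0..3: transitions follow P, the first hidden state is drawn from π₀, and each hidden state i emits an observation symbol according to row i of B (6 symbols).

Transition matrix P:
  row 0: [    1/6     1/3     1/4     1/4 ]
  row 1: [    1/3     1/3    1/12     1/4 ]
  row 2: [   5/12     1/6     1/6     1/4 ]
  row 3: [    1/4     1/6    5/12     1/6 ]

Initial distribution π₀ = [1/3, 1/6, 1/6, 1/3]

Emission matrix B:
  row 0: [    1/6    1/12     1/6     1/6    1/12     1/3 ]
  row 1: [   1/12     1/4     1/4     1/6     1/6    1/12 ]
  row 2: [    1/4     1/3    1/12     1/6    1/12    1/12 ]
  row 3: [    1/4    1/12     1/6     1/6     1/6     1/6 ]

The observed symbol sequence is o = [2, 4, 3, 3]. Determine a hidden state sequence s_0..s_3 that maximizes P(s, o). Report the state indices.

t=0: δ = [5.556e-02, 4.167e-02, 1.389e-02, 5.556e-02]  (obs o_0=2)
t=1: δ = [1.157e-03, 3.086e-03, 1.929e-03, 2.315e-03]  ψ = [1, 0, 3, 0]  (obs o_1=4)
t=2: δ = [1.715e-04, 1.715e-04, 1.608e-04, 1.286e-04]  ψ = [1, 1, 3, 1]  (obs o_2=3)
t=3: δ = [1.116e-05, 9.526e-06, 8.931e-06, 7.144e-06]  ψ = [2, 0, 3, 0]  (obs o_3=3)
backtrack: best end state = 0; path = [0, 3, 2, 0]

path = [0, 3, 2, 0]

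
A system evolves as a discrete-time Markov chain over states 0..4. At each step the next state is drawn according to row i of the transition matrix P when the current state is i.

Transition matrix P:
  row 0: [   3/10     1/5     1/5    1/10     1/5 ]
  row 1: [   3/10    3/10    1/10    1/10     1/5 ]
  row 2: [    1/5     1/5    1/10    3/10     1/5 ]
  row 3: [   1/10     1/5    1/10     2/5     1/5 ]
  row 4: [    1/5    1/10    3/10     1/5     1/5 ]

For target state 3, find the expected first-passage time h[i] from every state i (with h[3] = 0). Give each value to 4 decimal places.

h = [6.3953, 6.5245, 5.2326, 0.0000, 5.6266]

First-step conditioning: h[3] = 0; for i ≠ 3, h[i] = 1 + Σ_k P[i][k]·h[k].
  h[0] = 1 + 3/10·h[0] + 1/5·h[1] + 1/5·h[2] + 1/5·h[4]
  h[1] = 1 + 3/10·h[0] + 3/10·h[1] + 1/10·h[2] + 1/5·h[4]
  h[2] = 1 + 1/5·h[0] + 1/5·h[1] + 1/10·h[2] + 1/5·h[4]
  h[4] = 1 + 1/5·h[0] + 1/10·h[1] + 3/10·h[2] + 1/5·h[4]
Solving the 4×4 linear system over states ≠ 3 gives exactly h = [275/43, 2525/387, 225/43, 0, 4355/774] (h[3] = 0 is the target).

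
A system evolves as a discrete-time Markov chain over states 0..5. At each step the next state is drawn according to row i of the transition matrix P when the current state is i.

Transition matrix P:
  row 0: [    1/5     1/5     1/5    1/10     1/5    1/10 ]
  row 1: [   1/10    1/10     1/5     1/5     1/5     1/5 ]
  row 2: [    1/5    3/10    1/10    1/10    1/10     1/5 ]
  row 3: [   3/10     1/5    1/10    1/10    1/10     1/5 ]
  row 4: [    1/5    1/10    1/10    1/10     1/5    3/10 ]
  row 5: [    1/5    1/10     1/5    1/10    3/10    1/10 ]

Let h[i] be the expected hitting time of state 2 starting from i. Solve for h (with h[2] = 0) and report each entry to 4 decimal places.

First-step conditioning: h[2] = 0; for i ≠ 2, h[i] = 1 + Σ_k P[i][k]·h[k].
  h[0] = 1 + 1/5·h[0] + 1/5·h[1] + 1/10·h[3] + 1/5·h[4] + 1/10·h[5]
  h[1] = 1 + 1/10·h[0] + 1/10·h[1] + 1/5·h[3] + 1/5·h[4] + 1/5·h[5]
  h[3] = 1 + 3/10·h[0] + 1/5·h[1] + 1/10·h[3] + 1/10·h[4] + 1/5·h[5]
  h[4] = 1 + 1/5·h[0] + 1/10·h[1] + 1/10·h[3] + 1/5·h[4] + 3/10·h[5]
  h[5] = 1 + 1/5·h[0] + 1/10·h[1] + 1/10·h[3] + 3/10·h[4] + 1/10·h[5]
Solving the 5×5 linear system over states ≠ 2 gives exactly h = [108890/18293, 109880/18293, 0, 118780/18293, 119880/18293, 9990/1663] (h[2] = 0 is the target).

h = [5.9526, 6.0067, 0.0000, 6.4932, 6.5533, 6.0072]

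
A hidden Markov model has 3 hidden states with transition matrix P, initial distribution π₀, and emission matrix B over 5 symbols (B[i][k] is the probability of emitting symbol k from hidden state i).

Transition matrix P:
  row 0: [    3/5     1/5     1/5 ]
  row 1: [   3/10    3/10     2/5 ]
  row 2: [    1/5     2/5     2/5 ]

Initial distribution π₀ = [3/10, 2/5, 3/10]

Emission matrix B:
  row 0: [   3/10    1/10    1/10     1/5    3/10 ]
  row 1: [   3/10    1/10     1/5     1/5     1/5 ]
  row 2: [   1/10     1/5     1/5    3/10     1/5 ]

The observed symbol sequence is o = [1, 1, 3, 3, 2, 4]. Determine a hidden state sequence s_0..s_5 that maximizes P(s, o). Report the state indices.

t=0: δ = [3.000e-02, 4.000e-02, 6.000e-02]  (obs o_0=1)
t=1: δ = [1.800e-03, 2.400e-03, 4.800e-03]  ψ = [0, 2, 2]  (obs o_1=1)
t=2: δ = [2.160e-04, 3.840e-04, 5.760e-04]  ψ = [0, 2, 2]  (obs o_2=3)
t=3: δ = [2.592e-05, 4.608e-05, 6.912e-05]  ψ = [0, 2, 2]  (obs o_3=3)
t=4: δ = [1.555e-06, 5.530e-06, 5.530e-06]  ψ = [0, 2, 2]  (obs o_4=2)
t=5: δ = [4.977e-07, 4.424e-07, 4.424e-07]  ψ = [1, 2, 1]  (obs o_5=4)
backtrack: best end state = 0; path = [2, 2, 2, 2, 1, 0]

path = [2, 2, 2, 2, 1, 0]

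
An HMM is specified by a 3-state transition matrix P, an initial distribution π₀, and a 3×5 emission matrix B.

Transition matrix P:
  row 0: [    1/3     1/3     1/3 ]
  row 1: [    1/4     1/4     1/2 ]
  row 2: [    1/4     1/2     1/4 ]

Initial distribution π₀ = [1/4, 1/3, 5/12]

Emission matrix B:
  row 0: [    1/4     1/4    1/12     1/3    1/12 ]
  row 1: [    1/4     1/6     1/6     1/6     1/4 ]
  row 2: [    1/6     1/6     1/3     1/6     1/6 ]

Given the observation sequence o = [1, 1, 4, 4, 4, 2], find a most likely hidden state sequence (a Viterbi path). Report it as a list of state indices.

path = [1, 2, 1, 2, 1, 2]

t=0: δ = [6.250e-02, 5.556e-02, 6.944e-02]  (obs o_0=1)
t=1: δ = [5.208e-03, 5.787e-03, 4.630e-03]  ψ = [0, 2, 1]  (obs o_1=1)
t=2: δ = [1.447e-04, 5.787e-04, 4.823e-04]  ψ = [0, 2, 1]  (obs o_2=4)
t=3: δ = [1.206e-05, 6.028e-05, 4.823e-05]  ψ = [1, 2, 1]  (obs o_3=4)
t=4: δ = [1.256e-06, 6.028e-06, 5.023e-06]  ψ = [1, 2, 1]  (obs o_4=4)
t=5: δ = [1.256e-07, 4.186e-07, 1.005e-06]  ψ = [1, 2, 1]  (obs o_5=2)
backtrack: best end state = 2; path = [1, 2, 1, 2, 1, 2]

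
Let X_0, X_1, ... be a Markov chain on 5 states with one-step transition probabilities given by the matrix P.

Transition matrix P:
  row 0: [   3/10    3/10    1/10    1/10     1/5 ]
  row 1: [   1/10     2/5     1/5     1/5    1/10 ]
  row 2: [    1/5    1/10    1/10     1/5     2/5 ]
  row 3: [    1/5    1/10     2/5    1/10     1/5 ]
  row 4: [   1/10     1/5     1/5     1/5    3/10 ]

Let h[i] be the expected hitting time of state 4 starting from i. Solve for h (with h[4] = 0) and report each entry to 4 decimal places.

First-step conditioning: h[4] = 0; for i ≠ 4, h[i] = 1 + Σ_k P[i][k]·h[k].
  h[0] = 1 + 3/10·h[0] + 3/10·h[1] + 1/10·h[2] + 1/10·h[3]
  h[1] = 1 + 1/10·h[0] + 2/5·h[1] + 1/5·h[2] + 1/5·h[3]
  h[2] = 1 + 1/5·h[0] + 1/10·h[1] + 1/10·h[2] + 1/5·h[3]
  h[3] = 1 + 1/5·h[0] + 1/10·h[1] + 2/5·h[2] + 1/10·h[3]
Solving the 4×4 linear system over states ≠ 4 gives exactly h = [3070/637, 9920/1911, 550/147, 650/147, 0] (h[4] = 0 is the target).

h = [4.8195, 5.1910, 3.7415, 4.4218, 0.0000]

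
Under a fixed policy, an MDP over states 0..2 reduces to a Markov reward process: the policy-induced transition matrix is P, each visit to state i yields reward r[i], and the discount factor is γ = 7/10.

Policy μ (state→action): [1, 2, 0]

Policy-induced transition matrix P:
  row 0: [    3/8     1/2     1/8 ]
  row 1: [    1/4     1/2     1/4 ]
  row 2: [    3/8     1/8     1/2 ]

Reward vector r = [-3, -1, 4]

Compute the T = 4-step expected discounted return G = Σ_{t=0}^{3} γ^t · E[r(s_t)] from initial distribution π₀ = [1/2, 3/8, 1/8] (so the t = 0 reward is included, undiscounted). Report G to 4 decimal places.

G = -2.0156

t=0: π = [0.5000, 0.3750, 0.1250], E[r] = -1.3750, γ^t·E[r] = -1.375000, running G = -1.375000
t=1: π = [0.3281, 0.4531, 0.2188], E[r] = -0.5625, γ^t·E[r] = -0.393750, running G = -1.768750
t=2: π = [0.3184, 0.4180, 0.2637], E[r] = -0.3184, γ^t·E[r] = -0.155996, running G = -1.924746
t=3: π = [0.3228, 0.4011, 0.2761], E[r] = -0.2649, γ^t·E[r] = -0.090858, running G = -2.015604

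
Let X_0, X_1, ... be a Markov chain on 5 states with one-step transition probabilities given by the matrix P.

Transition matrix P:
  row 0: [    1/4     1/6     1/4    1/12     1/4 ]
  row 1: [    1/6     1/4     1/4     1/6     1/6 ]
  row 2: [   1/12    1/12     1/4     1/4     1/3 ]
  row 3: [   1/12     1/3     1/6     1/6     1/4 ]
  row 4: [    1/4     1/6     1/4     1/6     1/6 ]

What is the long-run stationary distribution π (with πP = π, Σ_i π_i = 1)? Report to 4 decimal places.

Balance equations π_j = Σ_i π_i·P[i][j]:
  π_0 = 1/4·π_0 + 1/6·π_1 + 1/12·π_2 + 1/12·π_3 + 1/4·π_4
  π_1 = 1/6·π_0 + 1/4·π_1 + 1/12·π_2 + 1/3·π_3 + 1/6·π_4
  π_2 = 1/4·π_0 + 1/4·π_1 + 1/4·π_2 + 1/6·π_3 + 1/4·π_4
  π_3 = 1/12·π_0 + 1/6·π_1 + 1/4·π_2 + 1/6·π_3 + 1/6·π_4
  normalize: π_0 + π_1 + π_2 + π_3 + π_4 = 1
Solving the linear system gives exactly π = [3133/18873, 3619/18873, 4447/18873, 1085/6291, 491/2097].

π = [0.1660, 0.1918, 0.2356, 0.1725, 0.2341]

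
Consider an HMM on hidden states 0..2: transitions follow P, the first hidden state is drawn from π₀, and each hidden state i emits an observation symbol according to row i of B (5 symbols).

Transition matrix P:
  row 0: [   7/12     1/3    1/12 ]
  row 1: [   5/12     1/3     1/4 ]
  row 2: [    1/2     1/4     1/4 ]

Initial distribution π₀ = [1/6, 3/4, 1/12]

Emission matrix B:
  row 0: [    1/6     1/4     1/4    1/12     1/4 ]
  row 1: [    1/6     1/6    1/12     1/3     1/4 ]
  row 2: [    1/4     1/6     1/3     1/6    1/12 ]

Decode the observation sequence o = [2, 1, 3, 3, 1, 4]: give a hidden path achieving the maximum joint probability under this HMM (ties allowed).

t=0: δ = [4.167e-02, 6.250e-02, 2.778e-02]  (obs o_0=2)
t=1: δ = [6.510e-03, 3.472e-03, 2.604e-03]  ψ = [1, 1, 1]  (obs o_1=1)
t=2: δ = [3.165e-04, 7.234e-04, 1.447e-04]  ψ = [0, 0, 1]  (obs o_2=3)
t=3: δ = [2.512e-05, 8.038e-05, 3.014e-05]  ψ = [1, 1, 1]  (obs o_3=3)
t=4: δ = [8.372e-06, 4.465e-06, 3.349e-06]  ψ = [1, 1, 1]  (obs o_4=1)
t=5: δ = [1.221e-06, 6.977e-07, 9.303e-08]  ψ = [0, 0, 1]  (obs o_5=4)
backtrack: best end state = 0; path = [1, 0, 1, 1, 0, 0]

path = [1, 0, 1, 1, 0, 0]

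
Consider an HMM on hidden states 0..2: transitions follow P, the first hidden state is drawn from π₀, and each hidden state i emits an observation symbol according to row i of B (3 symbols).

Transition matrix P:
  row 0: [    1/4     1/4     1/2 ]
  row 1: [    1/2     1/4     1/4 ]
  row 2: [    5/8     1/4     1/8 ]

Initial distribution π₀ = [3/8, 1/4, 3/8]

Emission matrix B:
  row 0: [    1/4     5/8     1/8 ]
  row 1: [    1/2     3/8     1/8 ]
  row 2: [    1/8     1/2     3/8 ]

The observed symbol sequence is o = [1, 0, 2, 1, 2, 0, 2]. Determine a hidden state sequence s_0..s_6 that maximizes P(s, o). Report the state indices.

path = [2, 0, 2, 0, 2, 0, 2]

t=0: δ = [2.344e-01, 9.375e-02, 1.875e-01]  (obs o_0=1)
t=1: δ = [2.930e-02, 2.930e-02, 1.465e-02]  ψ = [2, 0, 0]  (obs o_1=0)
t=2: δ = [1.831e-03, 9.155e-04, 5.493e-03]  ψ = [1, 0, 0]  (obs o_2=2)
t=3: δ = [2.146e-03, 5.150e-04, 4.578e-04]  ψ = [2, 2, 0]  (obs o_3=1)
t=4: δ = [6.706e-05, 6.706e-05, 4.023e-04]  ψ = [0, 0, 0]  (obs o_4=2)
t=5: δ = [6.286e-05, 5.029e-05, 6.286e-06]  ψ = [2, 2, 2]  (obs o_5=0)
t=6: δ = [3.143e-06, 1.965e-06, 1.179e-05]  ψ = [1, 0, 0]  (obs o_6=2)
backtrack: best end state = 2; path = [2, 0, 2, 0, 2, 0, 2]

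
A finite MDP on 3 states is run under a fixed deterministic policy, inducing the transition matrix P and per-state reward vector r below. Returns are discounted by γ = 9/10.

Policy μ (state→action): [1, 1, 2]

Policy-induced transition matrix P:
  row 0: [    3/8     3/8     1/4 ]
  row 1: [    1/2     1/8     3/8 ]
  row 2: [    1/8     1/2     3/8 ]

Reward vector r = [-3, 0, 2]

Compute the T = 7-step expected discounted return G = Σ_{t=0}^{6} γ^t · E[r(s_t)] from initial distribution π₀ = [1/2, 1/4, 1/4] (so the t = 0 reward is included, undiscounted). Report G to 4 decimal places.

t=0: π = [0.5000, 0.2500, 0.2500], E[r] = -1.0000, γ^t·E[r] = -1.000000, running G = -1.000000
t=1: π = [0.3438, 0.3438, 0.3125], E[r] = -0.4063, γ^t·E[r] = -0.365625, running G = -1.365625
t=2: π = [0.3398, 0.3281, 0.3320], E[r] = -0.3555, γ^t·E[r] = -0.287930, running G = -1.653555
t=3: π = [0.3330, 0.3345, 0.3325], E[r] = -0.3340, γ^t·E[r] = -0.243475, running G = -1.897029
t=4: π = [0.3337, 0.3329, 0.3334], E[r] = -0.3343, γ^t·E[r] = -0.219327, running G = -2.116357
t=5: π = [0.3333, 0.3334, 0.3333], E[r] = -0.3332, γ^t·E[r] = -0.196777, running G = -2.313134
t=6: π = [0.3334, 0.3333, 0.3333], E[r] = -0.3334, γ^t·E[r] = -0.177177, running G = -2.490311

G = -2.4903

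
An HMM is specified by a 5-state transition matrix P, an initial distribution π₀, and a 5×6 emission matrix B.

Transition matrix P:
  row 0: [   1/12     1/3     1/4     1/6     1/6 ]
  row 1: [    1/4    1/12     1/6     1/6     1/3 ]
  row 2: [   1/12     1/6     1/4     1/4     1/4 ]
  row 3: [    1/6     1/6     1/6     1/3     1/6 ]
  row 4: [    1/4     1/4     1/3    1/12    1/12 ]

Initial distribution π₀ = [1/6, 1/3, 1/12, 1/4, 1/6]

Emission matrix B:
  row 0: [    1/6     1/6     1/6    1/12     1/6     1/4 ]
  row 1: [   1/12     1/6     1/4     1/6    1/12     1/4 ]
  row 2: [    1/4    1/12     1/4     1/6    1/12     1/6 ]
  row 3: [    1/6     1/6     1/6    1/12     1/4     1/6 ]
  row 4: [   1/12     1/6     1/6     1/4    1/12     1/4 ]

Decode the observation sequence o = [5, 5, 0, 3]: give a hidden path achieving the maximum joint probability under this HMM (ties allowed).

path = [1, 4, 2, 4]

t=0: δ = [4.167e-02, 8.333e-02, 1.389e-02, 4.167e-02, 4.167e-02]  (obs o_0=5)
t=1: δ = [5.208e-03, 3.472e-03, 2.315e-03, 2.315e-03, 6.944e-03]  ψ = [1, 0, 1, 1, 1]  (obs o_1=5)
t=2: δ = [2.894e-04, 1.447e-04, 5.787e-04, 1.447e-04, 9.645e-05]  ψ = [4, 0, 4, 0, 1]  (obs o_2=0)
t=3: δ = [4.019e-06, 1.608e-05, 2.411e-05, 1.206e-05, 3.617e-05]  ψ = [2, 0, 2, 2, 2]  (obs o_3=3)
backtrack: best end state = 4; path = [1, 4, 2, 4]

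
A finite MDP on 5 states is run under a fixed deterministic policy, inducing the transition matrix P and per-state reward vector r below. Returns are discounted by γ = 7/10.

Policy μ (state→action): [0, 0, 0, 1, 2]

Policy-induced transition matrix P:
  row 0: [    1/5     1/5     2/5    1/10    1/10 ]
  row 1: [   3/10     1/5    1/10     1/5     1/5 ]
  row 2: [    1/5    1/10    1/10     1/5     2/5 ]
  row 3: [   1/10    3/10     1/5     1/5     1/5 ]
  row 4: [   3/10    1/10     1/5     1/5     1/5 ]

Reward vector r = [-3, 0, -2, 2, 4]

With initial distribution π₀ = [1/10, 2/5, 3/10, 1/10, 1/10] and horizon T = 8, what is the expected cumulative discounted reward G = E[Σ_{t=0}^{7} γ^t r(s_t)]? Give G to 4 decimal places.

t=0: π = [0.1000, 0.4000, 0.3000, 0.1000, 0.1000], E[r] = -0.3000, γ^t·E[r] = -0.300000, running G = -0.300000
t=1: π = [0.2400, 0.1700, 0.1500, 0.1900, 0.2500], E[r] = 0.3600, γ^t·E[r] = 0.252000, running G = -0.048000
t=2: π = [0.2230, 0.1790, 0.2160, 0.1760, 0.2060], E[r] = 0.0750, γ^t·E[r] = 0.036750, running G = -0.011250
t=3: π = [0.2209, 0.1754, 0.2051, 0.1777, 0.2209], E[r] = 0.1661, γ^t·E[r] = 0.056972, running G = 0.045722
t=4: π = [0.2219, 0.1752, 0.2061, 0.1779, 0.2189], E[r] = 0.1537, γ^t·E[r] = 0.036903, running G = 0.082626
t=5: π = [0.2216, 0.1753, 0.2062, 0.1778, 0.2190], E[r] = 0.1544, γ^t·E[r] = 0.025958, running G = 0.108584
t=6: π = [0.2217, 0.1753, 0.2062, 0.1778, 0.2191], E[r] = 0.1547, γ^t·E[r] = 0.018203, running G = 0.126787
t=7: π = [0.2217, 0.1753, 0.2062, 0.1778, 0.2191], E[r] = 0.1546, γ^t·E[r] = 0.012734, running G = 0.139521

G = 0.1395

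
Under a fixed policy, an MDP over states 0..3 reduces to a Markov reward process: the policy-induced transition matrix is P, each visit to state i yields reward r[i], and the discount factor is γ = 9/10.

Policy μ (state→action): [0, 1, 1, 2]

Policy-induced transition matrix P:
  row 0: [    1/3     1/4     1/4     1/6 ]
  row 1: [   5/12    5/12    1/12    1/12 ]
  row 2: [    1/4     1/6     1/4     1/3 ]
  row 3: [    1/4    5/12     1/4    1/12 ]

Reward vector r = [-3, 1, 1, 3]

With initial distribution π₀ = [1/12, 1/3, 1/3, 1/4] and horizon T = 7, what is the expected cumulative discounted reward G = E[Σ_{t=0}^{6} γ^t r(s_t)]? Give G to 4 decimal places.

G = 1.2570

t=0: π = [0.0833, 0.3333, 0.3333, 0.2500], E[r] = 1.1667, γ^t·E[r] = 1.166667, running G = 1.166667
t=1: π = [0.3125, 0.3194, 0.1944, 0.1736], E[r] = 0.0972, γ^t·E[r] = 0.087500, running G = 1.254167
t=2: π = [0.3293, 0.3160, 0.1968, 0.1580], E[r] = -0.0012, γ^t·E[r] = -0.000938, running G = 1.253229
t=3: π = [0.3301, 0.3126, 0.1973, 0.1600], E[r] = -0.0005, γ^t·E[r] = -0.000352, running G = 1.252878
t=4: π = [0.3296, 0.3123, 0.1979, 0.1602], E[r] = 0.0019, γ^t·E[r] = 0.001260, running G = 1.254138
t=5: π = [0.3295, 0.3123, 0.1979, 0.1603], E[r] = 0.0025, γ^t·E[r] = 0.001460, running G = 1.255598
t=6: π = [0.3295, 0.3123, 0.1980, 0.1603], E[r] = 0.0025, γ^t·E[r] = 0.001355, running G = 1.256953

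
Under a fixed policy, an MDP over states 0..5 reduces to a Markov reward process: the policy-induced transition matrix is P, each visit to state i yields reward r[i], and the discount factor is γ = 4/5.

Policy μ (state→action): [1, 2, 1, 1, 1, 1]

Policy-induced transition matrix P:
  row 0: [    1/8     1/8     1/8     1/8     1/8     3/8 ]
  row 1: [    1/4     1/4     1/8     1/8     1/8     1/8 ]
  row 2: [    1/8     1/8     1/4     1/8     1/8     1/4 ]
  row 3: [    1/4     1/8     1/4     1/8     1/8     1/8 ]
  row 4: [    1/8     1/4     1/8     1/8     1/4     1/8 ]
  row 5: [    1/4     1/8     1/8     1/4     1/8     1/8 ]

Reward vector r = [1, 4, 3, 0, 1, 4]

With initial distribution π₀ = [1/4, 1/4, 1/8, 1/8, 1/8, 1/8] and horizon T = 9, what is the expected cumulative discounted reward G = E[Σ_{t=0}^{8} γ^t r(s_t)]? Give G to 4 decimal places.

t=0: π = [0.2500, 0.2500, 0.1250, 0.1250, 0.1250, 0.1250], E[r] = 2.2500, γ^t·E[r] = 2.250000, running G = 2.250000
t=1: π = [0.1875, 0.1719, 0.1563, 0.1406, 0.1406, 0.2031], E[r] = 2.2969, γ^t·E[r] = 1.837500, running G = 4.087500
t=2: π = [0.1895, 0.1641, 0.1621, 0.1504, 0.1426, 0.1914], E[r] = 2.2402, γ^t·E[r] = 1.433750, running G = 5.521250
t=3: π = [0.1882, 0.1633, 0.1641, 0.1489, 0.1428, 0.1926], E[r] = 2.2471, γ^t·E[r] = 1.150500, running G = 6.671750
t=4: π = [0.1881, 0.1633, 0.1641, 0.1491, 0.1429, 0.1926], E[r] = 2.2467, γ^t·E[r] = 0.920238, running G = 7.591988
t=5: π = [0.1881, 0.1633, 0.1642, 0.1491, 0.1429, 0.1925], E[r] = 2.2467, γ^t·E[r] = 0.736184, running G = 8.328171
t=6: π = [0.1881, 0.1633, 0.1642, 0.1491, 0.1429, 0.1925], E[r] = 2.2467, γ^t·E[r] = 0.588952, running G = 8.917124
t=7: π = [0.1881, 0.1633, 0.1642, 0.1491, 0.1429, 0.1925], E[r] = 2.2467, γ^t·E[r] = 0.471161, running G = 9.388285
t=8: π = [0.1881, 0.1633, 0.1642, 0.1491, 0.1429, 0.1925], E[r] = 2.2467, γ^t·E[r] = 0.376929, running G = 9.765214

G = 9.7652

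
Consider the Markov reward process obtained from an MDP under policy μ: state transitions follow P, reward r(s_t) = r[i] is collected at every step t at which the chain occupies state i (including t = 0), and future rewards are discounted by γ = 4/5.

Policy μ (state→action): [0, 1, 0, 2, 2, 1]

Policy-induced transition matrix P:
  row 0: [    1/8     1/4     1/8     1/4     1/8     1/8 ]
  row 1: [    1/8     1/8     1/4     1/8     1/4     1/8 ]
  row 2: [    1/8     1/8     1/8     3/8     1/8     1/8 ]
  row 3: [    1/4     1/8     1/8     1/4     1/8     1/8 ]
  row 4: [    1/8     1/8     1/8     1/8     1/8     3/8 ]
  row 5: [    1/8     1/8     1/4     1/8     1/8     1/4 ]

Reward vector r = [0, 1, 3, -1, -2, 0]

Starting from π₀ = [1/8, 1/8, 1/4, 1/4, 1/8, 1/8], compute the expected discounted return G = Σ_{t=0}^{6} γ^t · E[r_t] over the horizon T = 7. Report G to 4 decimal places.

t=0: π = [0.1250, 0.1250, 0.2500, 0.2500, 0.1250, 0.1250], E[r] = 0.3750, γ^t·E[r] = 0.375000, running G = 0.375000
t=1: π = [0.1563, 0.1406, 0.1563, 0.2344, 0.1406, 0.1719], E[r] = 0.0938, γ^t·E[r] = 0.075000, running G = 0.450000
t=2: π = [0.1543, 0.1445, 0.1641, 0.2129, 0.1426, 0.1816], E[r] = 0.1387, γ^t·E[r] = 0.088750, running G = 0.538750
t=3: π = [0.1516, 0.1443, 0.1658, 0.2119, 0.1431, 0.1833], E[r] = 0.1436, γ^t·E[r] = 0.073500, running G = 0.612250
t=4: π = [0.1515, 0.1440, 0.1660, 0.2119, 0.1430, 0.1837], E[r] = 0.1439, γ^t·E[r] = 0.058925, running G = 0.671175
t=5: π = [0.1515, 0.1439, 0.1660, 0.2119, 0.1430, 0.1837], E[r] = 0.1439, γ^t·E[r] = 0.047154, running G = 0.718329
t=6: π = [0.1515, 0.1439, 0.1660, 0.2119, 0.1430, 0.1837], E[r] = 0.1439, γ^t·E[r] = 0.037725, running G = 0.756054

G = 0.7561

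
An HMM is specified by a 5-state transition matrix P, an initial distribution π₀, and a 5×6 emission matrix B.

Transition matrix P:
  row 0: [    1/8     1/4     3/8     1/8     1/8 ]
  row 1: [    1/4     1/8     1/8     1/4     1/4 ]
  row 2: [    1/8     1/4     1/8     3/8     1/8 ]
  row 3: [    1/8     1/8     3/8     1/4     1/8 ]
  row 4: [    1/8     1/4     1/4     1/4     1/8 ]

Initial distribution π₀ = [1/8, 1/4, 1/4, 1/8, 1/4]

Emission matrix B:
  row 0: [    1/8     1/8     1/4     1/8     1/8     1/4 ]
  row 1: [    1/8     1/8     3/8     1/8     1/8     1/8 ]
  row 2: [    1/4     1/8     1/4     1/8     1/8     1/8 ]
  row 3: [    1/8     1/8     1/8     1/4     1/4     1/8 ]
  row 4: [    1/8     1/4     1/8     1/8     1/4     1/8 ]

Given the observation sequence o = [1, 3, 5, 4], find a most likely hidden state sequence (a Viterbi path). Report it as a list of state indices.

path = [4, 3, 2, 3]

t=0: δ = [1.562e-02, 3.125e-02, 3.125e-02, 1.562e-02, 6.250e-02]  (obs o_0=1)
t=1: δ = [9.766e-04, 1.953e-03, 1.953e-03, 3.906e-03, 9.766e-04]  ψ = [1, 4, 4, 4, 1]  (obs o_1=3)
t=2: δ = [1.221e-04, 6.104e-05, 1.831e-04, 1.221e-04, 6.104e-05]  ψ = [1, 2, 3, 3, 1]  (obs o_2=5)
t=3: δ = [2.861e-06, 5.722e-06, 5.722e-06, 1.717e-05, 5.722e-06]  ψ = [2, 2, 0, 2, 2]  (obs o_3=4)
backtrack: best end state = 3; path = [4, 3, 2, 3]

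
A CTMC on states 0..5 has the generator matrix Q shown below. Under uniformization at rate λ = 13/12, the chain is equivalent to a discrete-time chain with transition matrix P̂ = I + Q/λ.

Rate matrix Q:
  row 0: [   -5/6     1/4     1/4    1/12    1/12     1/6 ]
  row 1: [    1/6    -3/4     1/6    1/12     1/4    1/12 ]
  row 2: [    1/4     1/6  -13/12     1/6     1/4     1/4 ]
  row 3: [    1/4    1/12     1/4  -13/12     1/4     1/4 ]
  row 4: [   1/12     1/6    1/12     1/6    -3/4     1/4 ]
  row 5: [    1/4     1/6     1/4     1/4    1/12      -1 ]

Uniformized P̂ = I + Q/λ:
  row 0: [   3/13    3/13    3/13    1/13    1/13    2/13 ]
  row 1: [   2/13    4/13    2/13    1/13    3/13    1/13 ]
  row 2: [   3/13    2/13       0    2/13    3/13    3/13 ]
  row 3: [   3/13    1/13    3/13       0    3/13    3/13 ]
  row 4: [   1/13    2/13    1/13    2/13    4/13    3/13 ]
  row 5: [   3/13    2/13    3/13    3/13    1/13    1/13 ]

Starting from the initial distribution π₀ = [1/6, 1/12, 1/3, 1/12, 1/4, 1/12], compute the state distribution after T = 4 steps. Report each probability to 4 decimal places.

t=0: π = [0.1667, 0.0833, 0.3333, 0.0833, 0.2500, 0.0833]
t=1: π = [0.1859, 0.1731, 0.1090, 0.1282, 0.2115, 0.1923]
t=2: π = [0.1849, 0.1849, 0.1598, 0.1213, 0.1889, 0.1603]
t=3: π = [0.1875, 0.1872, 0.1506, 0.1191, 0.1922, 0.1634]
t=4: π = [0.1868, 0.1879, 0.1520, 0.1193, 0.1916, 0.1624]

π = [0.1868, 0.1879, 0.1520, 0.1193, 0.1916, 0.1624]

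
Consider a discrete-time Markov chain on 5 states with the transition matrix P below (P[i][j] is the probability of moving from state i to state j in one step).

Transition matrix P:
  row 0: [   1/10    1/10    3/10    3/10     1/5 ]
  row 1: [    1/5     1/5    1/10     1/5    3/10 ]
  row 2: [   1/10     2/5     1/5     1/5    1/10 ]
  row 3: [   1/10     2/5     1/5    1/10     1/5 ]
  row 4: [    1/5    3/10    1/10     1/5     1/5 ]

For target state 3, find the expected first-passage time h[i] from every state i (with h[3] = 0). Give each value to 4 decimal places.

h = [4.2009, 4.6119, 4.6575, 0.0000, 4.6119]

First-step conditioning: h[3] = 0; for i ≠ 3, h[i] = 1 + Σ_k P[i][k]·h[k].
  h[0] = 1 + 1/10·h[0] + 1/10·h[1] + 3/10·h[2] + 1/5·h[4]
  h[1] = 1 + 1/5·h[0] + 1/5·h[1] + 1/10·h[2] + 3/10·h[4]
  h[2] = 1 + 1/10·h[0] + 2/5·h[1] + 1/5·h[2] + 1/10·h[4]
  h[4] = 1 + 1/5·h[0] + 3/10·h[1] + 1/10·h[2] + 1/5·h[4]
Solving the 4×4 linear system over states ≠ 3 gives exactly h = [920/219, 1010/219, 340/73, 0, 1010/219] (h[3] = 0 is the target).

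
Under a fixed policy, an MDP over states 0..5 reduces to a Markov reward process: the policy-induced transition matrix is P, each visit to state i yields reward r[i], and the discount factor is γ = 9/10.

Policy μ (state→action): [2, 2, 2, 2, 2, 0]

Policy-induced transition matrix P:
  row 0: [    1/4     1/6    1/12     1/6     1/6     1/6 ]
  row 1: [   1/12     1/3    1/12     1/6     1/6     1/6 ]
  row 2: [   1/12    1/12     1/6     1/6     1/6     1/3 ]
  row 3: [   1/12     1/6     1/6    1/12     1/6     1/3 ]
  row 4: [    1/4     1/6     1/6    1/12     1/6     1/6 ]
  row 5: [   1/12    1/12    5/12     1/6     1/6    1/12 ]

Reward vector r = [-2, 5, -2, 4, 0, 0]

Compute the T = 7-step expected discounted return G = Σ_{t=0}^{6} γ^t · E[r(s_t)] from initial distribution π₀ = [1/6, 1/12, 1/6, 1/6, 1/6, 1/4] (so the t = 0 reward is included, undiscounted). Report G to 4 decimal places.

t=0: π = [0.1667, 0.0833, 0.1667, 0.1667, 0.1667, 0.2500], E[r] = 0.4167, γ^t·E[r] = 0.416667, running G = 0.416667
t=1: π = [0.1389, 0.1458, 0.2083, 0.1389, 0.1667, 0.2014], E[r] = 0.5903, γ^t·E[r] = 0.531250, running G = 0.947917
t=2: π = [0.1343, 0.1568, 0.1933, 0.1412, 0.1667, 0.2078], E[r] = 0.6939, γ^t·E[r] = 0.562031, running G = 1.509948
t=3: π = [0.1335, 0.1594, 0.1943, 0.1410, 0.1667, 0.2051], E[r] = 0.7053, γ^t·E[r] = 0.514160, running G = 2.024108
t=4: π = [0.1334, 0.1599, 0.1935, 0.1410, 0.1667, 0.2055], E[r] = 0.7100, γ^t·E[r] = 0.465853, running G = 2.489961
t=5: π = [0.1333, 0.1601, 0.1936, 0.1410, 0.1667, 0.2053], E[r] = 0.7106, γ^t·E[r] = 0.419609, running G = 2.909570
t=6: π = [0.1333, 0.1601, 0.1935, 0.1410, 0.1667, 0.2053], E[r] = 0.7109, γ^t·E[r] = 0.377786, running G = 3.287356

G = 3.2874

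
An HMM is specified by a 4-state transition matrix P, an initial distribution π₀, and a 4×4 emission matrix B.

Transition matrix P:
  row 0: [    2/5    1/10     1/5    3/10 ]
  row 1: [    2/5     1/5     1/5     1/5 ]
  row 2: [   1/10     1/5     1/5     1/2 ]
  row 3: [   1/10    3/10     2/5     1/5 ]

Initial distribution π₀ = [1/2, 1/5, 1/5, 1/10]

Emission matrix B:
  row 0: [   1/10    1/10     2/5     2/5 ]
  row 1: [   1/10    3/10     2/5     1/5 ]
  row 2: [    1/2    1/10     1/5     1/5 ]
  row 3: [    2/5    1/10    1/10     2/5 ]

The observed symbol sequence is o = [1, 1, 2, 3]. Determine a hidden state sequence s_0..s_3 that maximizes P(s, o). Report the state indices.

path = [1, 1, 0, 0]

t=0: δ = [5.000e-02, 6.000e-02, 2.000e-02, 1.000e-02]  (obs o_0=1)
t=1: δ = [2.400e-03, 3.600e-03, 1.200e-03, 1.500e-03]  ψ = [1, 1, 1, 0]  (obs o_1=1)
t=2: δ = [5.760e-04, 2.880e-04, 1.440e-04, 7.200e-05]  ψ = [1, 1, 1, 0]  (obs o_2=2)
t=3: δ = [9.216e-05, 1.152e-05, 2.304e-05, 6.912e-05]  ψ = [0, 0, 0, 0]  (obs o_3=3)
backtrack: best end state = 0; path = [1, 1, 0, 0]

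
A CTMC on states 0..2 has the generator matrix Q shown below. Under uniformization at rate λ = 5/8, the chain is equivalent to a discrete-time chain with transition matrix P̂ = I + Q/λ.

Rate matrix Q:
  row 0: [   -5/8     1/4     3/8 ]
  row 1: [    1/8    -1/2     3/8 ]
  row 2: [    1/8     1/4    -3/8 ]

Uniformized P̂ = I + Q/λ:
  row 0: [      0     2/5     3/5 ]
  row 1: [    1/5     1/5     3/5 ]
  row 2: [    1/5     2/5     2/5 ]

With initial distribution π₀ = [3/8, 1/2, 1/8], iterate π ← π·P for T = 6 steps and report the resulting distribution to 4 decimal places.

π = [0.1667, 0.3333, 0.5000]

t=0: π = [0.3750, 0.5000, 0.1250]
t=1: π = [0.1250, 0.3000, 0.5750]
t=2: π = [0.1750, 0.3400, 0.4850]
t=3: π = [0.1650, 0.3320, 0.5030]
t=4: π = [0.1670, 0.3336, 0.4994]
t=5: π = [0.1666, 0.3333, 0.5001]
t=6: π = [0.1667, 0.3333, 0.5000]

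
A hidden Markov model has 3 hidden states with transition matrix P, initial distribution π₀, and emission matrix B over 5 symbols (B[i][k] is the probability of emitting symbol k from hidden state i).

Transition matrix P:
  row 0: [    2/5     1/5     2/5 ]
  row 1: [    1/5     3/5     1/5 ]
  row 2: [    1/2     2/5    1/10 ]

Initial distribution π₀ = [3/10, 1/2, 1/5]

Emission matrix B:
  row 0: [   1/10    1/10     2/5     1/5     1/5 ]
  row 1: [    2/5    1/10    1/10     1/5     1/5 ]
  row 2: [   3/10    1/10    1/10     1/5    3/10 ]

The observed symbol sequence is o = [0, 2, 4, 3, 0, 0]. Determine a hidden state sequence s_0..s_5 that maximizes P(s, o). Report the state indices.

t=0: δ = [3.000e-02, 2.000e-01, 6.000e-02]  (obs o_0=0)
t=1: δ = [1.600e-02, 1.200e-02, 4.000e-03]  ψ = [1, 1, 1]  (obs o_1=2)
t=2: δ = [1.280e-03, 1.440e-03, 1.920e-03]  ψ = [0, 1, 0]  (obs o_2=4)
t=3: δ = [1.920e-04, 1.728e-04, 1.024e-04]  ψ = [2, 1, 0]  (obs o_3=3)
t=4: δ = [7.680e-06, 4.147e-05, 2.304e-05]  ψ = [0, 1, 0]  (obs o_4=0)
t=5: δ = [1.152e-06, 9.953e-06, 2.488e-06]  ψ = [2, 1, 1]  (obs o_5=0)
backtrack: best end state = 1; path = [1, 1, 1, 1, 1, 1]

path = [1, 1, 1, 1, 1, 1]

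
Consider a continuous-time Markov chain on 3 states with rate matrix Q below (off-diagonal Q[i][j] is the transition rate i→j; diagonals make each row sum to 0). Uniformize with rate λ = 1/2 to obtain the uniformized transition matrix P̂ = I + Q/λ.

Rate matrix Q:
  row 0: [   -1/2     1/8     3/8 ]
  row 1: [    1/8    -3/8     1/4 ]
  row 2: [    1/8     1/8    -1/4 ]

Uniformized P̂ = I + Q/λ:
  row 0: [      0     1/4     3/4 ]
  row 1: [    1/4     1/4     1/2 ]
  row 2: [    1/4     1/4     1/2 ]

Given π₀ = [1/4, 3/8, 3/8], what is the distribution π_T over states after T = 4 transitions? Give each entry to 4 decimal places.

t=0: π = [0.2500, 0.3750, 0.3750]
t=1: π = [0.1875, 0.2500, 0.5625]
t=2: π = [0.2031, 0.2500, 0.5469]
t=3: π = [0.1992, 0.2500, 0.5508]
t=4: π = [0.2002, 0.2500, 0.5498]

π = [0.2002, 0.2500, 0.5498]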